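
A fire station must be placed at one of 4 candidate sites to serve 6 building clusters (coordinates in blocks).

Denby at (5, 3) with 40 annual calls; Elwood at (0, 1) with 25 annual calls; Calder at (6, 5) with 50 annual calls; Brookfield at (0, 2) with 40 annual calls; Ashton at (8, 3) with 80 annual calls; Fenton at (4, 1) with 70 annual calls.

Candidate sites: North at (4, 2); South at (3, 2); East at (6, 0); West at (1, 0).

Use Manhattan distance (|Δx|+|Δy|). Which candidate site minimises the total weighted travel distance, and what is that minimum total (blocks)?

North, total 1085 blocks

Total weighted distance at each candidate:
  North (4, 2): total = 1085
  South (3, 2): total = 1260
  East (6, 0): total = 1515
  West (1, 0): total = 2030
Minimum is at North with total 1085 blocks.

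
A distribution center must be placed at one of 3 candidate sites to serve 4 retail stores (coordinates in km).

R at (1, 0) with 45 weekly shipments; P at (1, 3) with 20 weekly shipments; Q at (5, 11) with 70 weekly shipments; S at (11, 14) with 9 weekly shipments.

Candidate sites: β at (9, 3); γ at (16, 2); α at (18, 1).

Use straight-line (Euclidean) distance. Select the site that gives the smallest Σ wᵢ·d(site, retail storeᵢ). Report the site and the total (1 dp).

β, total 1271.2 km

Total weighted distance at each candidate:
  β (9, 3): total = 1271.2
  γ (16, 2): total = 2093.5
  α (18, 1): total = 2389.6
Minimum is at β with total 1271.2 km.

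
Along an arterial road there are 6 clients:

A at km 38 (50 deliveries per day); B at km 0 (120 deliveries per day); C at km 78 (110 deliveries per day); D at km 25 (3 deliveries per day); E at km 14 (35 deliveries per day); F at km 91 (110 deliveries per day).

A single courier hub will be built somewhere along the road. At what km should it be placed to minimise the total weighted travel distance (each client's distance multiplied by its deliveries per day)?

For a sum of weighted absolute distances on a line, the optimum is the weighted median (not the mean). Total weight W = 428; half-weight = 214.
Sort by position and accumulate weight:
  km 0 (B, w=120) → cum 120
  km 14 (E, w=35) → cum 155
  km 25 (D, w=3) → cum 158
  km 38 (A, w=50) → cum 208
  km 78 (C, w=110) → cum 318  ≥ 214 → median here
  km 91 (F, w=110) → cum 428
Optimal location: km 78.

x = 78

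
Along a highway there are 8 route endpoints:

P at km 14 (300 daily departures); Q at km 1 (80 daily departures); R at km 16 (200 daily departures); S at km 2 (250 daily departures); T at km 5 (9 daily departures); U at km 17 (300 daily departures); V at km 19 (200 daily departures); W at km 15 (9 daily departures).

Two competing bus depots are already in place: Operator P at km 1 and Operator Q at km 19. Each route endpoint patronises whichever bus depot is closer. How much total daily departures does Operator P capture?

The indifferent point is the midpoint (1+19)/2 = 10; route endpoints left of it (closer to Operator P at 1) go to Operator P, those right go to Operator Q.
  Q at 1 (w=80) → Operator P
  S at 2 (w=250) → Operator P
  T at 5 (w=9) → Operator P
  P at 14 (w=300) → Operator Q
  W at 15 (w=9) → Operator Q
  R at 16 (w=200) → Operator Q
  U at 17 (w=300) → Operator Q
  V at 19 (w=200) → Operator Q
Operator P captures 339; Operator Q captures 1009.

339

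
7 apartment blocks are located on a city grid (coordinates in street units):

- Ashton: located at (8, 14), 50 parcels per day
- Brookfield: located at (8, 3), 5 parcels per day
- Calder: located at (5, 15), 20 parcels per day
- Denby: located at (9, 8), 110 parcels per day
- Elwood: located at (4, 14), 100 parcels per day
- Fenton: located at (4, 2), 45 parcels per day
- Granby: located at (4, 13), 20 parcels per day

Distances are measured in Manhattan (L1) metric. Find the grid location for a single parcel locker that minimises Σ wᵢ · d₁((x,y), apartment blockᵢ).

(5, 13)

Manhattan distance separates: Σwᵢ(|x−xᵢ|+|y−yᵢ|) = Σwᵢ|x−xᵢ| + Σwᵢ|y−yᵢ|, so x and y are optimised independently as 1-D weighted medians.
Total weight W = 350; half = 175.
x-coordinate, sorted with cumulative weight:
  x=4 (Elwood, w=100) cum 100
  x=4 (Fenton, w=45) cum 145
  x=4 (Granby, w=20) cum 165
  x=5 (Calder, w=20) cum 185  ← median
  x=8 (Ashton, w=50) cum 235
  x=8 (Brookfield, w=5) cum 240
  x=9 (Denby, w=110) cum 350
⇒ x* = 5
y-coordinate, sorted with cumulative weight:
  y=2 (Fenton, w=45) cum 45
  y=3 (Brookfield, w=5) cum 50
  y=8 (Denby, w=110) cum 160
  y=13 (Granby, w=20) cum 180  ← median
  y=14 (Ashton, w=50) cum 230
  y=14 (Elwood, w=100) cum 330
  y=15 (Calder, w=20) cum 350
⇒ y* = 13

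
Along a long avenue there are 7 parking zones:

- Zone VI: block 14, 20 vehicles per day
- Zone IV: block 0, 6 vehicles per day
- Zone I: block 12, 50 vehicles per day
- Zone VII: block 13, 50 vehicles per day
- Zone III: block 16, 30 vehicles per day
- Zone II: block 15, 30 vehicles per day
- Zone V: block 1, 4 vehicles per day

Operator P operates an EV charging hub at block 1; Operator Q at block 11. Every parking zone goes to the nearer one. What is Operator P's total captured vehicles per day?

10

The indifferent point is the midpoint (1+11)/2 = 6; parking zones left of it (closer to Operator P at 1) go to Operator P, those right go to Operator Q.
  Zone IV at 0 (w=6) → Operator P
  Zone V at 1 (w=4) → Operator P
  Zone I at 12 (w=50) → Operator Q
  Zone VII at 13 (w=50) → Operator Q
  Zone VI at 14 (w=20) → Operator Q
  Zone II at 15 (w=30) → Operator Q
  Zone III at 16 (w=30) → Operator Q
Operator P captures 10; Operator Q captures 180.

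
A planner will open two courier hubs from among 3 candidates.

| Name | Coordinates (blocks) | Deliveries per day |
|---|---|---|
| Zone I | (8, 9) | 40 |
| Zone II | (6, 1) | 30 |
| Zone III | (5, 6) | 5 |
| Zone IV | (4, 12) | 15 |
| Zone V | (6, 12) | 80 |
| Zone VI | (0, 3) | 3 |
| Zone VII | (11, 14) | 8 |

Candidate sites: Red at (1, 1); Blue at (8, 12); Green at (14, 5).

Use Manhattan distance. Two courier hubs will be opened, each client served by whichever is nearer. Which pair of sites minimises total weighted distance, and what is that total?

{Red, Blue}, total 584

Evaluate every pair (each demand assigned to the nearer of the two):
  {Red, Blue}: total = 584
  {Blue, Green}: total = 833
  {Red, Green}: total = 2110
Best pair: {Red, Blue} with total 584.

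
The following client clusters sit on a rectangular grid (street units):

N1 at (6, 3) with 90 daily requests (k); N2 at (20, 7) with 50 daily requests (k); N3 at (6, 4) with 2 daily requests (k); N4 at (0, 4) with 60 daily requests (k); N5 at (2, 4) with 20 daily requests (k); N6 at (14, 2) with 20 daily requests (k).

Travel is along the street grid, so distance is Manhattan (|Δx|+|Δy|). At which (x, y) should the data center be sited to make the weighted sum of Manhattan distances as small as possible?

Manhattan distance separates: Σwᵢ(|x−xᵢ|+|y−yᵢ|) = Σwᵢ|x−xᵢ| + Σwᵢ|y−yᵢ|, so x and y are optimised independently as 1-D weighted medians.
Total weight W = 242; half = 121.
x-coordinate, sorted with cumulative weight:
  x=0 (N4, w=60) cum 60
  x=2 (N5, w=20) cum 80
  x=6 (N1, w=90) cum 170  ← median
  x=6 (N3, w=2) cum 172
  x=14 (N6, w=20) cum 192
  x=20 (N2, w=50) cum 242
⇒ x* = 6
y-coordinate, sorted with cumulative weight:
  y=2 (N6, w=20) cum 20
  y=3 (N1, w=90) cum 110
  y=4 (N3, w=2) cum 112
  y=4 (N4, w=60) cum 172  ← median
  y=4 (N5, w=20) cum 192
  y=7 (N2, w=50) cum 242
⇒ y* = 4

(6, 4)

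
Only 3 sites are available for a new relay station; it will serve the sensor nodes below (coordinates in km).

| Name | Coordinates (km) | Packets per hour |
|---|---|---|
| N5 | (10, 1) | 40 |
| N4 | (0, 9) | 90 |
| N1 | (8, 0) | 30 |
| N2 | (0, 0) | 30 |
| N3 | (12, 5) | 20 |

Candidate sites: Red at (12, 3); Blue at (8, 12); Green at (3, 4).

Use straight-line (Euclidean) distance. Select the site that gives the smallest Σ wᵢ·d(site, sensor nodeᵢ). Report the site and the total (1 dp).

Total weighted distance at each candidate:
  Red (12, 3): total = 1881.7
  Blue (8, 12): total = 2170.1
  Green (3, 4): total = 1352.6
Minimum is at Green with total 1352.6 km.

Green, total 1352.6 km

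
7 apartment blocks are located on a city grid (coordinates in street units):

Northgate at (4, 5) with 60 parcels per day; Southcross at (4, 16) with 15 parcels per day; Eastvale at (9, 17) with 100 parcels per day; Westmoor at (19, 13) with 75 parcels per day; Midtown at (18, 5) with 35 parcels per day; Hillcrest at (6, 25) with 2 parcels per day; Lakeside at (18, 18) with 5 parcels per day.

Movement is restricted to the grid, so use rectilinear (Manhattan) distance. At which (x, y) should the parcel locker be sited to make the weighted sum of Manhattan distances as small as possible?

(9, 13)

Manhattan distance separates: Σwᵢ(|x−xᵢ|+|y−yᵢ|) = Σwᵢ|x−xᵢ| + Σwᵢ|y−yᵢ|, so x and y are optimised independently as 1-D weighted medians.
Total weight W = 292; half = 146.
x-coordinate, sorted with cumulative weight:
  x=4 (Northgate, w=60) cum 60
  x=4 (Southcross, w=15) cum 75
  x=6 (Hillcrest, w=2) cum 77
  x=9 (Eastvale, w=100) cum 177  ← median
  x=18 (Midtown, w=35) cum 212
  x=18 (Lakeside, w=5) cum 217
  x=19 (Westmoor, w=75) cum 292
⇒ x* = 9
y-coordinate, sorted with cumulative weight:
  y=5 (Northgate, w=60) cum 60
  y=5 (Midtown, w=35) cum 95
  y=13 (Westmoor, w=75) cum 170  ← median
  y=16 (Southcross, w=15) cum 185
  y=17 (Eastvale, w=100) cum 285
  y=18 (Lakeside, w=5) cum 290
  y=25 (Hillcrest, w=2) cum 292
⇒ y* = 13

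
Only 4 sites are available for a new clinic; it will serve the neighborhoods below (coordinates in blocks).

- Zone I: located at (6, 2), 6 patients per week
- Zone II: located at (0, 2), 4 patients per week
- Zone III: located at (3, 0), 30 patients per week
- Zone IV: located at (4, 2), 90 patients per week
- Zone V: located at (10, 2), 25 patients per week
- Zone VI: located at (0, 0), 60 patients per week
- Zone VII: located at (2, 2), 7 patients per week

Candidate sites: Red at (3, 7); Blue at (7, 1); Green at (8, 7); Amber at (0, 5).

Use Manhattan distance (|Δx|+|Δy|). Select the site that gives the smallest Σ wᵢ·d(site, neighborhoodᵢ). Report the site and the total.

Blue, total 1176 blocks

Total weighted distance at each candidate:
  Red (3, 7): total = 1772
  Blue (7, 1): total = 1176
  Green (8, 7): total = 2416
  Amber (0, 5): total = 1596
Minimum is at Blue with total 1176 blocks.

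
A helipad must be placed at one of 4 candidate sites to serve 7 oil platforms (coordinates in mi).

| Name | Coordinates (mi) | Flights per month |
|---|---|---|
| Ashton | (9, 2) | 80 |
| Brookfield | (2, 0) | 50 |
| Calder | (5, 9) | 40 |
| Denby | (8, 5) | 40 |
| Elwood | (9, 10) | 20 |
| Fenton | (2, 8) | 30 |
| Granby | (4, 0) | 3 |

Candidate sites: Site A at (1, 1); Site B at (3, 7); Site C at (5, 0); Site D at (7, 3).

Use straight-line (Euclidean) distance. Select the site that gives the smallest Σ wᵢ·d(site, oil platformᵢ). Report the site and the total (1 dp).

Site D, total 1183.3 mi

Total weighted distance at each candidate:
  Site A (1, 1): total = 1858.4
  Site B (3, 7): total = 1504.7
  Site C (5, 0): total = 1575.7
  Site D (7, 3): total = 1183.3
Minimum is at Site D with total 1183.3 mi.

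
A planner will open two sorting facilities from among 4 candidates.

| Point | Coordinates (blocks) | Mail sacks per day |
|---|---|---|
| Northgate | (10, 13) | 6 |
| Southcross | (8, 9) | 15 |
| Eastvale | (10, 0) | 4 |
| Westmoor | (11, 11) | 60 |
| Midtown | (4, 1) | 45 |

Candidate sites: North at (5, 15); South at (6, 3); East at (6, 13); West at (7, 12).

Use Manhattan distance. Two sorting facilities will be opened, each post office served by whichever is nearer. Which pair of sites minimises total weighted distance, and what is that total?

Evaluate every pair (each demand assigned to the nearer of the two):
  {South, West}: total = 592
  {South, East}: total = 742
  {North, South}: total = 970
  {North, West}: total = 1074
  {East, West}: total = 1074
  {North, East}: total = 1232
Best pair: {South, West} with total 592.

{South, West}, total 592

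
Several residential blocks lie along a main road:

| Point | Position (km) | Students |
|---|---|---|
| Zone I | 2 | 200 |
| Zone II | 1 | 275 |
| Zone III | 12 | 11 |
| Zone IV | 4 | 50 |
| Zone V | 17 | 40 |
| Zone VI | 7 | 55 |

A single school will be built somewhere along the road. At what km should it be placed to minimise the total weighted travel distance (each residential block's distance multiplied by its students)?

x = 2

For a sum of weighted absolute distances on a line, the optimum is the weighted median (not the mean). Total weight W = 631; half-weight = 315.5.
Sort by position and accumulate weight:
  km 1 (Zone II, w=275) → cum 275
  km 2 (Zone I, w=200) → cum 475  ≥ 315.5 → median here
  km 4 (Zone IV, w=50) → cum 525
  km 7 (Zone VI, w=55) → cum 580
  km 12 (Zone III, w=11) → cum 591
  km 17 (Zone V, w=40) → cum 631
Optimal location: km 2.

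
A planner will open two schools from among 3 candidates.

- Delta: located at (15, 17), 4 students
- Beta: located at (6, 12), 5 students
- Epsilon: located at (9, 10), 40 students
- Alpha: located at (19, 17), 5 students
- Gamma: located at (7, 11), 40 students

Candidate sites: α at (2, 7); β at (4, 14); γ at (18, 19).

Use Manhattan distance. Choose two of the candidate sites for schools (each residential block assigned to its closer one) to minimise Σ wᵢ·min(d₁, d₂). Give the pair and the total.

{β, γ}, total 655

Evaluate every pair (each demand assigned to the nearer of the two):
  {β, γ}: total = 655
  {α, β}: total = 766
  {α, γ}: total = 840
Best pair: {β, γ} with total 655.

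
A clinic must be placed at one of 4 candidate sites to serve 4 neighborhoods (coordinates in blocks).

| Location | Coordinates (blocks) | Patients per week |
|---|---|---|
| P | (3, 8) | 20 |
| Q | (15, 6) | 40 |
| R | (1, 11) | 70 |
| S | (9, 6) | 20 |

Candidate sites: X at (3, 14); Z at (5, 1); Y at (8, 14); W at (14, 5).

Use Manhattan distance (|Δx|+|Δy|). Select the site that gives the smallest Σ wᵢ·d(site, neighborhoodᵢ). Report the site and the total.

X, total 1550 blocks

Total weighted distance at each candidate:
  X (3, 14): total = 1550
  Z (5, 1): total = 1940
  Y (8, 14): total = 1700
  W (14, 5): total = 1810
Minimum is at X with total 1550 blocks.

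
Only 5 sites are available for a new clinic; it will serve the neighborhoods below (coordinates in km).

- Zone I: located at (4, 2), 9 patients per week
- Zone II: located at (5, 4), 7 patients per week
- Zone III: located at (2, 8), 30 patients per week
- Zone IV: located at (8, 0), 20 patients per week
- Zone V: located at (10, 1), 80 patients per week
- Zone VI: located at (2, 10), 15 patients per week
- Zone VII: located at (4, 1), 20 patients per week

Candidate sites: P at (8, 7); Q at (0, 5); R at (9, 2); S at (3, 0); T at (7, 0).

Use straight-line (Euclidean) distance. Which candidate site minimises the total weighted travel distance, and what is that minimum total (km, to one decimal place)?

R, total 772.2 km

Total weighted distance at each candidate:
  P (8, 7): total = 1160.6
  Q (0, 5): total = 1433.1
  R (9, 2): total = 772.2
  S (3, 0): total = 1138.0
  T (7, 0): total = 850.7
Minimum is at R with total 772.2 km.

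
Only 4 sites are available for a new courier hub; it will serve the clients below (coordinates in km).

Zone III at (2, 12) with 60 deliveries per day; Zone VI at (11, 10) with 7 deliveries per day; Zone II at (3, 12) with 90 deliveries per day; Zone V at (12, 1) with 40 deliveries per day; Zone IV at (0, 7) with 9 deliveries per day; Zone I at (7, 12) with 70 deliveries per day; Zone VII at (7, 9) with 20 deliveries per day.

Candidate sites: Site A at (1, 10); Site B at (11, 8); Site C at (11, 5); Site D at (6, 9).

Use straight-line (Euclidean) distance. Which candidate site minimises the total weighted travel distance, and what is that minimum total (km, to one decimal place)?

Total weighted distance at each candidate:
  Site A (1, 10): total = 1620.1
  Site B (11, 8): total = 2270.6
  Site C (11, 5): total = 2618.9
  Site D (6, 9): total = 1415.8
Minimum is at Site D with total 1415.8 km.

Site D, total 1415.8 km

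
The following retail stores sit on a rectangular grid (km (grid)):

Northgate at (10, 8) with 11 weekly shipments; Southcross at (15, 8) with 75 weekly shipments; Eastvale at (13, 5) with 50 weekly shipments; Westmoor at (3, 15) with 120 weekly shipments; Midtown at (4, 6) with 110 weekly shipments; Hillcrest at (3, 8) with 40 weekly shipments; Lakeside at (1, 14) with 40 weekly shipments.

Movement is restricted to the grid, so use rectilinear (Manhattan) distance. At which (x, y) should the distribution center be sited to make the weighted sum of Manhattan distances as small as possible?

Manhattan distance separates: Σwᵢ(|x−xᵢ|+|y−yᵢ|) = Σwᵢ|x−xᵢ| + Σwᵢ|y−yᵢ|, so x and y are optimised independently as 1-D weighted medians.
Total weight W = 446; half = 223.
x-coordinate, sorted with cumulative weight:
  x=1 (Lakeside, w=40) cum 40
  x=3 (Westmoor, w=120) cum 160
  x=3 (Hillcrest, w=40) cum 200
  x=4 (Midtown, w=110) cum 310  ← median
  x=10 (Northgate, w=11) cum 321
  x=13 (Eastvale, w=50) cum 371
  x=15 (Southcross, w=75) cum 446
⇒ x* = 4
y-coordinate, sorted with cumulative weight:
  y=5 (Eastvale, w=50) cum 50
  y=6 (Midtown, w=110) cum 160
  y=8 (Northgate, w=11) cum 171
  y=8 (Southcross, w=75) cum 246  ← median
  y=8 (Hillcrest, w=40) cum 286
  y=14 (Lakeside, w=40) cum 326
  y=15 (Westmoor, w=120) cum 446
⇒ y* = 8

(4, 8)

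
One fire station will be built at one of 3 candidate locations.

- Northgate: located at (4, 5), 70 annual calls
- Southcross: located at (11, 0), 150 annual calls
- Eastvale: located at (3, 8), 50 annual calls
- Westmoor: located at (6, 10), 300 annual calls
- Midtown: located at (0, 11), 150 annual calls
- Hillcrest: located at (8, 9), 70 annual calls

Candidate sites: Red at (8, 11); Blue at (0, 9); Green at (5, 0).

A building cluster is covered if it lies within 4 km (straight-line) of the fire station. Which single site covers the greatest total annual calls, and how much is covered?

Red, covering 370

Coverage radius r = 4 km; a point is covered iff (Δx)²+(Δy)² ≤ 4² = 16.
  Red (8, 11): covers {Westmoor, Hillcrest} → 370
  Blue (0, 9): covers {Eastvale, Midtown} → 200
  Green (5, 0): covers {none} → 0
Maximum coverage at Red: 370 annual calls.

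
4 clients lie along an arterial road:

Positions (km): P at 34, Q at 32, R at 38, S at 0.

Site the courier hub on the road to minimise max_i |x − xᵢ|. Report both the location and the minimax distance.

The 1-center on a line is the midpoint of the two extreme points: leftmost at 0, rightmost at 38.
Optimal location = (0 + 38)/2 = 19; maximum distance = (38 − 0)/2 = 19.

location 19, max distance 19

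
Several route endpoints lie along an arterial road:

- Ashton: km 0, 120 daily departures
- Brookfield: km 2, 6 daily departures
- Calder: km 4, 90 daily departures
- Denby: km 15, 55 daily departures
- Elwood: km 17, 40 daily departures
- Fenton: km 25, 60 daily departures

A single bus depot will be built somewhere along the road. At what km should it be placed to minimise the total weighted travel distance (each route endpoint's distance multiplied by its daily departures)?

x = 4

For a sum of weighted absolute distances on a line, the optimum is the weighted median (not the mean). Total weight W = 371; half-weight = 185.5.
Sort by position and accumulate weight:
  km 0 (Ashton, w=120) → cum 120
  km 2 (Brookfield, w=6) → cum 126
  km 4 (Calder, w=90) → cum 216  ≥ 185.5 → median here
  km 15 (Denby, w=55) → cum 271
  km 17 (Elwood, w=40) → cum 311
  km 25 (Fenton, w=60) → cum 371
Optimal location: km 4.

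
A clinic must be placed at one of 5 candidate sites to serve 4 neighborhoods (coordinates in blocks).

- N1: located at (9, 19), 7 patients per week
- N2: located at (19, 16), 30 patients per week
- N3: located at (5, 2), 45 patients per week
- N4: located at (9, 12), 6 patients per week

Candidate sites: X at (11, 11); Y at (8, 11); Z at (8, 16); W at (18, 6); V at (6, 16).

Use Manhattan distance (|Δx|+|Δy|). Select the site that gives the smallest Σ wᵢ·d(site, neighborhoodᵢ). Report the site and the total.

Y, total 1095 blocks

Total weighted distance at each candidate:
  X (11, 11): total = 1153
  Y (8, 11): total = 1095
  Z (8, 16): total = 1153
  W (18, 6): total = 1339
  V (6, 16): total = 1149
Minimum is at Y with total 1095 blocks.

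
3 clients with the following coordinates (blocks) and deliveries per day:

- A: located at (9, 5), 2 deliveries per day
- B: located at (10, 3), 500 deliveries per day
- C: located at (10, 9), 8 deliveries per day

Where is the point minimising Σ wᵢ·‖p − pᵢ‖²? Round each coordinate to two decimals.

(10.00, 3.10)

The minimiser of Σwᵢ‖p−pᵢ‖² is the weighted centroid p* = (Σwᵢpᵢ)/(Σwᵢ).
Σwᵢ = 510.
Σwᵢxᵢ = 2·9 + 500·10 + 8·10 = 5098.
Σwᵢyᵢ = 2·5 + 500·3 + 8·9 = 1582.
x* = 5098/510 = 10.00, y* = 1582/510 = 3.10.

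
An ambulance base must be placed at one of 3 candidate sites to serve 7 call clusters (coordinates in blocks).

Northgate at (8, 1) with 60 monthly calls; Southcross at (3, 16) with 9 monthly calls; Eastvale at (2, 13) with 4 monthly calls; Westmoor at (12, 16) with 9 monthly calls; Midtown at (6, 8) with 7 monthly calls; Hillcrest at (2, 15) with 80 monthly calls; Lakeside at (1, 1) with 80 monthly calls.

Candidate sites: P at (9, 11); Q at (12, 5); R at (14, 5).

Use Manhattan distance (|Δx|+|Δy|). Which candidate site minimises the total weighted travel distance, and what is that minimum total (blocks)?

P, total 3229 blocks

Total weighted distance at each candidate:
  P (9, 11): total = 3229
  Q (12, 5): total = 3694
  R (14, 5): total = 4192
Minimum is at P with total 3229 blocks.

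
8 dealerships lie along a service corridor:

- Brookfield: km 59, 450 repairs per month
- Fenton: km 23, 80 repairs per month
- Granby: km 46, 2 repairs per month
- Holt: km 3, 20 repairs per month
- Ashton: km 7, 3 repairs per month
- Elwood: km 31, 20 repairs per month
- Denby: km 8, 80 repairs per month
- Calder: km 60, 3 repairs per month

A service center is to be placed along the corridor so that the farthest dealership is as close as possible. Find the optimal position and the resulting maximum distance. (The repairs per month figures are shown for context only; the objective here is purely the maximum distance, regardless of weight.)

The 1-center on a line is the midpoint of the two extreme points: leftmost at 3, rightmost at 60.
Optimal location = (3 + 60)/2 = 31.5; maximum distance = (60 − 3)/2 = 28.5.

location 31.5, max distance 28.5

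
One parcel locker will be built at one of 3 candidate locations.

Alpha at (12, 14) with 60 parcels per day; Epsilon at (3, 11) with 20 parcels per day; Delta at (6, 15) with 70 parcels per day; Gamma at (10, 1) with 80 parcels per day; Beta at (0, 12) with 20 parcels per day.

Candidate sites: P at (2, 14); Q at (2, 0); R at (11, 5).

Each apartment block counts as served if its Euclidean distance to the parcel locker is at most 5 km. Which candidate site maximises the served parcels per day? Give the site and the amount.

P, covering 110

Coverage radius r = 5 km; a point is covered iff (Δx)²+(Δy)² ≤ 5² = 25.
  P (2, 14): covers {Epsilon, Delta, Beta} → 110
  Q (2, 0): covers {none} → 0
  R (11, 5): covers {Gamma} → 80
Maximum coverage at P: 110 parcels per day.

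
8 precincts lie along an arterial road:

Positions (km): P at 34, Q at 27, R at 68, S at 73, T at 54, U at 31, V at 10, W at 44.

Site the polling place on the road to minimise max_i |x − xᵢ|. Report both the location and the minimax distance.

The 1-center on a line is the midpoint of the two extreme points: leftmost at 10, rightmost at 73.
Optimal location = (10 + 73)/2 = 41.5; maximum distance = (73 − 10)/2 = 31.5.

location 41.5, max distance 31.5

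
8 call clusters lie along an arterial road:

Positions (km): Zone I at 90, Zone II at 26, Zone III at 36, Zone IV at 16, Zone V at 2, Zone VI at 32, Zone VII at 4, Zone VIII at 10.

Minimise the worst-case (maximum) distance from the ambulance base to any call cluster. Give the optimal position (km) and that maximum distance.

The 1-center on a line is the midpoint of the two extreme points: leftmost at 2, rightmost at 90.
Optimal location = (2 + 90)/2 = 46; maximum distance = (90 − 2)/2 = 44.

location 46, max distance 44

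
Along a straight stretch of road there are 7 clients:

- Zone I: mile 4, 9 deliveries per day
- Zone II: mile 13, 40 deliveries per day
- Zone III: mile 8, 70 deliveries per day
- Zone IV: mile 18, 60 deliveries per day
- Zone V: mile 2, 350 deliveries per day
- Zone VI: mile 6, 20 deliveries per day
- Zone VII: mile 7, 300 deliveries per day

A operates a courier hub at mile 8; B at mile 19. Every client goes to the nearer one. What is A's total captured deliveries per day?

789

The indifferent point is the midpoint (8+19)/2 = 13.5; clients left of it (closer to A at 8) go to A, those right go to B.
  Zone V at 2 (w=350) → A
  Zone I at 4 (w=9) → A
  Zone VI at 6 (w=20) → A
  Zone VII at 7 (w=300) → A
  Zone III at 8 (w=70) → A
  Zone II at 13 (w=40) → A
  Zone IV at 18 (w=60) → B
A captures 789; B captures 60.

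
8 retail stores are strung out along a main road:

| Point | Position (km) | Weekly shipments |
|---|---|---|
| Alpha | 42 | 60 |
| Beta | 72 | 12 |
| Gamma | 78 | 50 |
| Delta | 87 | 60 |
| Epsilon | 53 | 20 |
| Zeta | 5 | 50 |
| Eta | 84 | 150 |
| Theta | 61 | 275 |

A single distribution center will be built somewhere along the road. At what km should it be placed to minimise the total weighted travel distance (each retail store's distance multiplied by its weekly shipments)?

x = 61

For a sum of weighted absolute distances on a line, the optimum is the weighted median (not the mean). Total weight W = 677; half-weight = 338.5.
Sort by position and accumulate weight:
  km 5 (Zeta, w=50) → cum 50
  km 42 (Alpha, w=60) → cum 110
  km 53 (Epsilon, w=20) → cum 130
  km 61 (Theta, w=275) → cum 405  ≥ 338.5 → median here
  km 72 (Beta, w=12) → cum 417
  km 78 (Gamma, w=50) → cum 467
  km 84 (Eta, w=150) → cum 617
  km 87 (Delta, w=60) → cum 677
Optimal location: km 61.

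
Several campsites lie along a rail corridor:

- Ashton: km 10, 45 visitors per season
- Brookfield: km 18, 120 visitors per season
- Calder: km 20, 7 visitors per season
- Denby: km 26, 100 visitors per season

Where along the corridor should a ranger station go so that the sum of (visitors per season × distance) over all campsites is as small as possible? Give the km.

x = 18

For a sum of weighted absolute distances on a line, the optimum is the weighted median (not the mean). Total weight W = 272; half-weight = 136.
Sort by position and accumulate weight:
  km 10 (Ashton, w=45) → cum 45
  km 18 (Brookfield, w=120) → cum 165  ≥ 136 → median here
  km 20 (Calder, w=7) → cum 172
  km 26 (Denby, w=100) → cum 272
Optimal location: km 18.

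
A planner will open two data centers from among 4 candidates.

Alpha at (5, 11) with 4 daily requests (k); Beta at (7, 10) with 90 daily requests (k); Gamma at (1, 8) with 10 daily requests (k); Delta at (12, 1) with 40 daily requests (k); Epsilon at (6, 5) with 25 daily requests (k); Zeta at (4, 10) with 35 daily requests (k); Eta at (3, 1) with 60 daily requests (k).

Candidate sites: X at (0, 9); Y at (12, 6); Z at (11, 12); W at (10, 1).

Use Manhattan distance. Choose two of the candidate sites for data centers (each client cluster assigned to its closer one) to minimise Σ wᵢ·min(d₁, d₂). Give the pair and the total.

{X, W}, total 1643

Evaluate every pair (each demand assigned to the nearer of the two):
  {X, W}: total = 1643
  {Z, W}: total = 1723
  {X, Y}: total = 1978
  {Y, W}: total = 2083
  {X, Z}: total = 2153
  {Y, Z}: total = 2228
Best pair: {X, W} with total 1643.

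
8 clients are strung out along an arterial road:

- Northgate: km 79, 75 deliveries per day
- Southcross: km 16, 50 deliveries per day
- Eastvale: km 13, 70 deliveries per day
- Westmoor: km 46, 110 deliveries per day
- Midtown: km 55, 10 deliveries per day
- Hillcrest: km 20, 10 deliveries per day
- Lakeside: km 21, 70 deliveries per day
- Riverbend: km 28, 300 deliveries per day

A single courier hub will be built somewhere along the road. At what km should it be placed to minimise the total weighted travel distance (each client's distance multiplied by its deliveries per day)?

For a sum of weighted absolute distances on a line, the optimum is the weighted median (not the mean). Total weight W = 695; half-weight = 347.5.
Sort by position and accumulate weight:
  km 13 (Eastvale, w=70) → cum 70
  km 16 (Southcross, w=50) → cum 120
  km 20 (Hillcrest, w=10) → cum 130
  km 21 (Lakeside, w=70) → cum 200
  km 28 (Riverbend, w=300) → cum 500  ≥ 347.5 → median here
  km 46 (Westmoor, w=110) → cum 610
  km 55 (Midtown, w=10) → cum 620
  km 79 (Northgate, w=75) → cum 695
Optimal location: km 28.

x = 28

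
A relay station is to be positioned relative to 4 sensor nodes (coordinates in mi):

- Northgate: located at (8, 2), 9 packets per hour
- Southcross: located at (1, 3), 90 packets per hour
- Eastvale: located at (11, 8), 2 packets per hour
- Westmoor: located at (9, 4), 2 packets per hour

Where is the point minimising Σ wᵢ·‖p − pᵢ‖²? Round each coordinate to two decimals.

(1.96, 3.03)

The minimiser of Σwᵢ‖p−pᵢ‖² is the weighted centroid p* = (Σwᵢpᵢ)/(Σwᵢ).
Σwᵢ = 103.
Σwᵢxᵢ = 9·8 + 90·1 + 2·11 + 2·9 = 202.
Σwᵢyᵢ = 9·2 + 90·3 + 2·8 + 2·4 = 312.
x* = 202/103 = 1.96, y* = 312/103 = 3.03.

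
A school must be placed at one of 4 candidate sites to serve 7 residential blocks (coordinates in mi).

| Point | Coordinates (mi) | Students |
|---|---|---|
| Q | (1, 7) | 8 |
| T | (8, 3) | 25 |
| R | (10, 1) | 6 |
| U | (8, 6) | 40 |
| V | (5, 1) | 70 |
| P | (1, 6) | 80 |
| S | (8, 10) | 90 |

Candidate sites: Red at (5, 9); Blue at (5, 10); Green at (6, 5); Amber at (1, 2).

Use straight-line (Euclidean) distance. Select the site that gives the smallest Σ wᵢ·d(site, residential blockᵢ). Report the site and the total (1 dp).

Total weighted distance at each candidate:
  Red (5, 9): total = 1674.4
  Blue (5, 10): total = 1844.7
  Green (6, 5): total = 1418.4
  Amber (1, 2): total = 2158.9
Minimum is at Green with total 1418.4 mi.

Green, total 1418.4 mi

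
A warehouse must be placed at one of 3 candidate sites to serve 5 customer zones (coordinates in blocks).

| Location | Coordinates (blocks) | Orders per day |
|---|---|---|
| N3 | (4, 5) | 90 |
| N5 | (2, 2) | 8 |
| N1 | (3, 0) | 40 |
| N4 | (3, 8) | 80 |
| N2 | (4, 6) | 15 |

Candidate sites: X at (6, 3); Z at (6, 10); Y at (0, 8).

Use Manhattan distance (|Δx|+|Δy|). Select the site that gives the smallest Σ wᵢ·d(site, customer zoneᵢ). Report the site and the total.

X, total 1355 blocks

Total weighted distance at each candidate:
  X (6, 3): total = 1355
  Z (6, 10): total = 1736
  Y (0, 8): total = 1464
Minimum is at X with total 1355 blocks.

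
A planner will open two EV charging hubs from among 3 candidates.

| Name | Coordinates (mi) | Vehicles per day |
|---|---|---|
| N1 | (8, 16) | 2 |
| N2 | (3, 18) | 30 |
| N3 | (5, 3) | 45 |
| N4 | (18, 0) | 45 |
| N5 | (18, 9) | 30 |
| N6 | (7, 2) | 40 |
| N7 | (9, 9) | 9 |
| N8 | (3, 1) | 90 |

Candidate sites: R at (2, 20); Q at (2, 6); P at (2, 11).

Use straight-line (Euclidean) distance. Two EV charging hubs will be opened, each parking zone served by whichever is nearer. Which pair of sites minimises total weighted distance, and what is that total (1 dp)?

{R, Q}, total 2313.3

Evaluate every pair (each demand assigned to the nearer of the two):
  {R, Q}: total = 2313.3
  {Q, P}: total = 2451.9
  {R, P}: total = 3205.3
Best pair: {R, Q} with total 2313.3.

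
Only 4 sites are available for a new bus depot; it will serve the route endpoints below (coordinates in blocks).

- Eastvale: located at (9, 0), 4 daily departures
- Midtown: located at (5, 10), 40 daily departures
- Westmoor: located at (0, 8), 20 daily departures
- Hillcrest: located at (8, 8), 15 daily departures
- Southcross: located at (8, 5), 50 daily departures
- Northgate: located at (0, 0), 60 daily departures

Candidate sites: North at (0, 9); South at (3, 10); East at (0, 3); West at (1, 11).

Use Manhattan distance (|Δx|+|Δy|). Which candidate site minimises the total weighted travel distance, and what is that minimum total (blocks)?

Total weighted distance at each candidate:
  North (0, 9): total = 1607
  South (3, 10): total = 1629
  East (0, 3): total = 1503
  West (1, 11): total = 1876
Minimum is at East with total 1503 blocks.

East, total 1503 blocks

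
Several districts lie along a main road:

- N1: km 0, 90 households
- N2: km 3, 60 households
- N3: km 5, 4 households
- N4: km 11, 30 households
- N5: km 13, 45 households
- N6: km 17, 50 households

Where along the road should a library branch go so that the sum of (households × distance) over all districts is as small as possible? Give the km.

For a sum of weighted absolute distances on a line, the optimum is the weighted median (not the mean). Total weight W = 279; half-weight = 139.5.
Sort by position and accumulate weight:
  km 0 (N1, w=90) → cum 90
  km 3 (N2, w=60) → cum 150  ≥ 139.5 → median here
  km 5 (N3, w=4) → cum 154
  km 11 (N4, w=30) → cum 184
  km 13 (N5, w=45) → cum 229
  km 17 (N6, w=50) → cum 279
Optimal location: km 3.

x = 3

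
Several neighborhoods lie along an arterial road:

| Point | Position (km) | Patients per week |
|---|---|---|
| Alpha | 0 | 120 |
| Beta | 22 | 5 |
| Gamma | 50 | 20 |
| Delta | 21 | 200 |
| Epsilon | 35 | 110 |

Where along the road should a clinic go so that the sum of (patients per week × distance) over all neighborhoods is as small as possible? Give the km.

For a sum of weighted absolute distances on a line, the optimum is the weighted median (not the mean). Total weight W = 455; half-weight = 227.5.
Sort by position and accumulate weight:
  km 0 (Alpha, w=120) → cum 120
  km 21 (Delta, w=200) → cum 320  ≥ 227.5 → median here
  km 22 (Beta, w=5) → cum 325
  km 35 (Epsilon, w=110) → cum 435
  km 50 (Gamma, w=20) → cum 455
Optimal location: km 21.

x = 21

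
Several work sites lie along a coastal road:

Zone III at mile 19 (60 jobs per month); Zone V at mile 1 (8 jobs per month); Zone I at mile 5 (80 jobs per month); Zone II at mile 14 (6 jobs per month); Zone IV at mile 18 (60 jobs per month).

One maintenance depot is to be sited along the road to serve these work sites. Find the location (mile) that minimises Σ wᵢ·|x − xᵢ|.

For a sum of weighted absolute distances on a line, the optimum is the weighted median (not the mean). Total weight W = 214; half-weight = 107.
Sort by position and accumulate weight:
  mile 1 (Zone V, w=8) → cum 8
  mile 5 (Zone I, w=80) → cum 88
  mile 14 (Zone II, w=6) → cum 94
  mile 18 (Zone IV, w=60) → cum 154  ≥ 107 → median here
  mile 19 (Zone III, w=60) → cum 214
Optimal location: mile 18.

x = 18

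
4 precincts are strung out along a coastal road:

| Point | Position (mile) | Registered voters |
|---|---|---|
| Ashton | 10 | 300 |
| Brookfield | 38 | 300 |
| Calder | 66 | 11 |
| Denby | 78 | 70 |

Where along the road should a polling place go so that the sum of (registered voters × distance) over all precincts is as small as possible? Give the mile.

For a sum of weighted absolute distances on a line, the optimum is the weighted median (not the mean). Total weight W = 681; half-weight = 340.5.
Sort by position and accumulate weight:
  mile 10 (Ashton, w=300) → cum 300
  mile 38 (Brookfield, w=300) → cum 600  ≥ 340.5 → median here
  mile 66 (Calder, w=11) → cum 611
  mile 78 (Denby, w=70) → cum 681
Optimal location: mile 38.

x = 38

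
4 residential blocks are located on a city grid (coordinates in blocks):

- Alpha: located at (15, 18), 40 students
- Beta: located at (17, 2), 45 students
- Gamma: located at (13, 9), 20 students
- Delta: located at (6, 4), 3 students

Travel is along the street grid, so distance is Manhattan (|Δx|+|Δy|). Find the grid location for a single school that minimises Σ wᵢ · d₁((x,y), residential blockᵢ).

(15, 9)

Manhattan distance separates: Σwᵢ(|x−xᵢ|+|y−yᵢ|) = Σwᵢ|x−xᵢ| + Σwᵢ|y−yᵢ|, so x and y are optimised independently as 1-D weighted medians.
Total weight W = 108; half = 54.
x-coordinate, sorted with cumulative weight:
  x=6 (Delta, w=3) cum 3
  x=13 (Gamma, w=20) cum 23
  x=15 (Alpha, w=40) cum 63  ← median
  x=17 (Beta, w=45) cum 108
⇒ x* = 15
y-coordinate, sorted with cumulative weight:
  y=2 (Beta, w=45) cum 45
  y=4 (Delta, w=3) cum 48
  y=9 (Gamma, w=20) cum 68  ← median
  y=18 (Alpha, w=40) cum 108
⇒ y* = 9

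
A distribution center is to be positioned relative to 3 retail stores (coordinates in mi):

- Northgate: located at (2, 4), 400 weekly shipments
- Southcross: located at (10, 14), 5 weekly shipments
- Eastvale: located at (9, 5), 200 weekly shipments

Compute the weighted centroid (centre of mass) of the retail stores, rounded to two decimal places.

(4.38, 4.41)

The minimiser of Σwᵢ‖p−pᵢ‖² is the weighted centroid p* = (Σwᵢpᵢ)/(Σwᵢ).
Σwᵢ = 605.
Σwᵢxᵢ = 400·2 + 5·10 + 200·9 = 2650.
Σwᵢyᵢ = 400·4 + 5·14 + 200·5 = 2670.
x* = 2650/605 = 4.38, y* = 2670/605 = 4.41.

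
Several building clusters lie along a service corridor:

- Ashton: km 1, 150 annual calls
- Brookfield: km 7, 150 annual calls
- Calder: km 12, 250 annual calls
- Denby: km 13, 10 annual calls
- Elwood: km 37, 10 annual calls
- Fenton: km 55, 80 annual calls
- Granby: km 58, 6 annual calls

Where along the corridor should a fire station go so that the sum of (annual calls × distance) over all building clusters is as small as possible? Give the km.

x = 12

For a sum of weighted absolute distances on a line, the optimum is the weighted median (not the mean). Total weight W = 656; half-weight = 328.
Sort by position and accumulate weight:
  km 1 (Ashton, w=150) → cum 150
  km 7 (Brookfield, w=150) → cum 300
  km 12 (Calder, w=250) → cum 550  ≥ 328 → median here
  km 13 (Denby, w=10) → cum 560
  km 37 (Elwood, w=10) → cum 570
  km 55 (Fenton, w=80) → cum 650
  km 58 (Granby, w=6) → cum 656
Optimal location: km 12.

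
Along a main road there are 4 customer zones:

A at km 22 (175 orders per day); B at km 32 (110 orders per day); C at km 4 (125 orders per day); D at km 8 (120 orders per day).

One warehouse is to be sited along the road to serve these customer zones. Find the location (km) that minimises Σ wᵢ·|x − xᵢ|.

x = 22

For a sum of weighted absolute distances on a line, the optimum is the weighted median (not the mean). Total weight W = 530; half-weight = 265.
Sort by position and accumulate weight:
  km 4 (C, w=125) → cum 125
  km 8 (D, w=120) → cum 245
  km 22 (A, w=175) → cum 420  ≥ 265 → median here
  km 32 (B, w=110) → cum 530
Optimal location: km 22.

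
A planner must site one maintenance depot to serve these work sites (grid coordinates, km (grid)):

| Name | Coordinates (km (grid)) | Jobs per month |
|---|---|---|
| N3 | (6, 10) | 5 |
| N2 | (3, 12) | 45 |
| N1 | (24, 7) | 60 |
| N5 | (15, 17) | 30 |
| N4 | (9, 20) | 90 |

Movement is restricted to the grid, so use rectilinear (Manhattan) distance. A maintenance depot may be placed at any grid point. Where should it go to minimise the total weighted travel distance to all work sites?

(9, 17)

Manhattan distance separates: Σwᵢ(|x−xᵢ|+|y−yᵢ|) = Σwᵢ|x−xᵢ| + Σwᵢ|y−yᵢ|, so x and y are optimised independently as 1-D weighted medians.
Total weight W = 230; half = 115.
x-coordinate, sorted with cumulative weight:
  x=3 (N2, w=45) cum 45
  x=6 (N3, w=5) cum 50
  x=9 (N4, w=90) cum 140  ← median
  x=15 (N5, w=30) cum 170
  x=24 (N1, w=60) cum 230
⇒ x* = 9
y-coordinate, sorted with cumulative weight:
  y=7 (N1, w=60) cum 60
  y=10 (N3, w=5) cum 65
  y=12 (N2, w=45) cum 110
  y=17 (N5, w=30) cum 140  ← median
  y=20 (N4, w=90) cum 230
⇒ y* = 17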